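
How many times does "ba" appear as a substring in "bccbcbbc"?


Searching for "ba" in "bccbcbbc"
Scanning each position:
  Position 0: "bc" => no
  Position 1: "cc" => no
  Position 2: "cb" => no
  Position 3: "bc" => no
  Position 4: "cb" => no
  Position 5: "bb" => no
  Position 6: "bc" => no
Total occurrences: 0

0


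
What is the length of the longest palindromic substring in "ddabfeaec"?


Input: "ddabfeaec"
Checking substrings for palindromes:
  [5:8] "eae" (len 3) => palindrome
  [0:2] "dd" (len 2) => palindrome
Longest palindromic substring: "eae" with length 3

3


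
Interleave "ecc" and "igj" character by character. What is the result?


Interleaving "ecc" and "igj":
  Position 0: 'e' from first, 'i' from second => "ei"
  Position 1: 'c' from first, 'g' from second => "cg"
  Position 2: 'c' from first, 'j' from second => "cj"
Result: eicgcj

eicgcj


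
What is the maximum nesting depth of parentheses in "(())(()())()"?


Input: "(())(()())()"
Tracking depth:
  Position 0 '(': depth becomes 1
  Position 1 '(': depth becomes 2
  Position 2 ')': depth becomes 1
  Position 3 ')': depth becomes 0
  Position 4 '(': depth becomes 1
  Position 5 '(': depth becomes 2
  Position 6 ')': depth becomes 1
  Position 7 '(': depth becomes 2
  Position 8 ')': depth becomes 1
  Position 9 ')': depth becomes 0
  Position 10 '(': depth becomes 1
  Position 11 ')': depth becomes 0
Maximum depth reached: 2

2


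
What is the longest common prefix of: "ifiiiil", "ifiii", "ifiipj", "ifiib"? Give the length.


Words: ifiiiil, ifiii, ifiipj, ifiib
  Position 0: all 'i' => match
  Position 1: all 'f' => match
  Position 2: all 'i' => match
  Position 3: all 'i' => match
  Position 4: ('i', 'i', 'p', 'b') => mismatch, stop
LCP = "ifii" (length 4)

4


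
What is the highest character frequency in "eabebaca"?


Input: eabebaca
Character counts:
  'a': 3
  'b': 2
  'c': 1
  'e': 2
Maximum frequency: 3

3


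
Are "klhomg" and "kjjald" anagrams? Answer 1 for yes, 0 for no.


Strings: "klhomg", "kjjald"
Sorted first:  ghklmo
Sorted second: adjjkl
Differ at position 0: 'g' vs 'a' => not anagrams

0


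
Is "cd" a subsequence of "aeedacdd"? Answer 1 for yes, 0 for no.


Check if "cd" is a subsequence of "aeedacdd"
Greedy scan:
  Position 0 ('a'): no match needed
  Position 1 ('e'): no match needed
  Position 2 ('e'): no match needed
  Position 3 ('d'): no match needed
  Position 4 ('a'): no match needed
  Position 5 ('c'): matches sub[0] = 'c'
  Position 6 ('d'): matches sub[1] = 'd'
  Position 7 ('d'): no match needed
All 2 characters matched => is a subsequence

1


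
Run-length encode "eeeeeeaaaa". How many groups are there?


Input: eeeeeeaaaa
Scanning for consecutive runs:
  Group 1: 'e' x 6 (positions 0-5)
  Group 2: 'a' x 4 (positions 6-9)
Total groups: 2

2


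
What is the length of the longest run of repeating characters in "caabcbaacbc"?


Input: "caabcbaacbc"
Scanning for longest run:
  Position 1 ('a'): new char, reset run to 1
  Position 2 ('a'): continues run of 'a', length=2
  Position 3 ('b'): new char, reset run to 1
  Position 4 ('c'): new char, reset run to 1
  Position 5 ('b'): new char, reset run to 1
  Position 6 ('a'): new char, reset run to 1
  Position 7 ('a'): continues run of 'a', length=2
  Position 8 ('c'): new char, reset run to 1
  Position 9 ('b'): new char, reset run to 1
  Position 10 ('c'): new char, reset run to 1
Longest run: 'a' with length 2

2


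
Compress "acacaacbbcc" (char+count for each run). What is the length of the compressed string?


Input: acacaacbbcc
Runs:
  'a' x 1 => "a1"
  'c' x 1 => "c1"
  'a' x 1 => "a1"
  'c' x 1 => "c1"
  'a' x 2 => "a2"
  'c' x 1 => "c1"
  'b' x 2 => "b2"
  'c' x 2 => "c2"
Compressed: "a1c1a1c1a2c1b2c2"
Compressed length: 16

16


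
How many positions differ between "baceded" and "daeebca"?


Comparing "baceded" and "daeebca" position by position:
  Position 0: 'b' vs 'd' => DIFFER
  Position 1: 'a' vs 'a' => same
  Position 2: 'c' vs 'e' => DIFFER
  Position 3: 'e' vs 'e' => same
  Position 4: 'd' vs 'b' => DIFFER
  Position 5: 'e' vs 'c' => DIFFER
  Position 6: 'd' vs 'a' => DIFFER
Positions that differ: 5

5


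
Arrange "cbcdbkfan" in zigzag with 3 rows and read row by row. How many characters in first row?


Zigzag "cbcdbkfan" into 3 rows:
Placing characters:
  'c' => row 0
  'b' => row 1
  'c' => row 2
  'd' => row 1
  'b' => row 0
  'k' => row 1
  'f' => row 2
  'a' => row 1
  'n' => row 0
Rows:
  Row 0: "cbn"
  Row 1: "bdka"
  Row 2: "cf"
First row length: 3

3


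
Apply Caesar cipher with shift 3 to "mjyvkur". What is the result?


Caesar cipher: shift "mjyvkur" by 3
  'm' (pos 12) + 3 = pos 15 = 'p'
  'j' (pos 9) + 3 = pos 12 = 'm'
  'y' (pos 24) + 3 = pos 1 = 'b'
  'v' (pos 21) + 3 = pos 24 = 'y'
  'k' (pos 10) + 3 = pos 13 = 'n'
  'u' (pos 20) + 3 = pos 23 = 'x'
  'r' (pos 17) + 3 = pos 20 = 'u'
Result: pmbynxu

pmbynxu


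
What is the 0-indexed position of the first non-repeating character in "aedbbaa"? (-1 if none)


Input: aedbbaa
Character frequencies:
  'a': 3
  'b': 2
  'd': 1
  'e': 1
Scanning left to right for freq == 1:
  Position 0 ('a'): freq=3, skip
  Position 1 ('e'): unique! => answer = 1

1


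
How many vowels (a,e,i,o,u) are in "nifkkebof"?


Input: nifkkebof
Checking each character:
  'n' at position 0: consonant
  'i' at position 1: vowel (running total: 1)
  'f' at position 2: consonant
  'k' at position 3: consonant
  'k' at position 4: consonant
  'e' at position 5: vowel (running total: 2)
  'b' at position 6: consonant
  'o' at position 7: vowel (running total: 3)
  'f' at position 8: consonant
Total vowels: 3

3


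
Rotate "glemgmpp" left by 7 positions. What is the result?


Input: "glemgmpp", rotate left by 7
First 7 characters: "glemgmp"
Remaining characters: "p"
Concatenate remaining + first: "p" + "glemgmp" = "pglemgmp"

pglemgmp


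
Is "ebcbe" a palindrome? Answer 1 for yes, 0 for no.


Input: ebcbe
Reversed: ebcbe
  Compare pos 0 ('e') with pos 4 ('e'): match
  Compare pos 1 ('b') with pos 3 ('b'): match
Result: palindrome

1


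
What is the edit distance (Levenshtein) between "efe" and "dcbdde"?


Computing edit distance: "efe" -> "dcbdde"
DP table:
           d    c    b    d    d    e
      0    1    2    3    4    5    6
  e   1    1    2    3    4    5    5
  f   2    2    2    3    4    5    6
  e   3    3    3    3    4    5    5
Edit distance = dp[3][6] = 5

5


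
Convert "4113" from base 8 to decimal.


Input: "4113" in base 8
Positional expansion:
  Digit '4' (value 4) x 8^3 = 2048
  Digit '1' (value 1) x 8^2 = 64
  Digit '1' (value 1) x 8^1 = 8
  Digit '3' (value 3) x 8^0 = 3
Sum = 2123

2123


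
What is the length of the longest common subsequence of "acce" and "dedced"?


LCS of "acce" and "dedced"
DP table:
           d    e    d    c    e    d
      0    0    0    0    0    0    0
  a   0    0    0    0    0    0    0
  c   0    0    0    0    1    1    1
  c   0    0    0    0    1    1    1
  e   0    0    1    1    1    2    2
LCS length = dp[4][6] = 2

2


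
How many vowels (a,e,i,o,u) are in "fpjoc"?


Input: fpjoc
Checking each character:
  'f' at position 0: consonant
  'p' at position 1: consonant
  'j' at position 2: consonant
  'o' at position 3: vowel (running total: 1)
  'c' at position 4: consonant
Total vowels: 1

1


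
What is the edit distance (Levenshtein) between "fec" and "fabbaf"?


Computing edit distance: "fec" -> "fabbaf"
DP table:
           f    a    b    b    a    f
      0    1    2    3    4    5    6
  f   1    0    1    2    3    4    5
  e   2    1    1    2    3    4    5
  c   3    2    2    2    3    4    5
Edit distance = dp[3][6] = 5

5


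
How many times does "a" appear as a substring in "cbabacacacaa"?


Searching for "a" in "cbabacacacaa"
Scanning each position:
  Position 0: "c" => no
  Position 1: "b" => no
  Position 2: "a" => MATCH
  Position 3: "b" => no
  Position 4: "a" => MATCH
  Position 5: "c" => no
  Position 6: "a" => MATCH
  Position 7: "c" => no
  Position 8: "a" => MATCH
  Position 9: "c" => no
  Position 10: "a" => MATCH
  Position 11: "a" => MATCH
Total occurrences: 6

6


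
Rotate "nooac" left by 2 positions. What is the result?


Input: "nooac", rotate left by 2
First 2 characters: "no"
Remaining characters: "oac"
Concatenate remaining + first: "oac" + "no" = "oacno"

oacno


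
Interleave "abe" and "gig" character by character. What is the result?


Interleaving "abe" and "gig":
  Position 0: 'a' from first, 'g' from second => "ag"
  Position 1: 'b' from first, 'i' from second => "bi"
  Position 2: 'e' from first, 'g' from second => "eg"
Result: agbieg

agbieg


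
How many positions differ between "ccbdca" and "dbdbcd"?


Comparing "ccbdca" and "dbdbcd" position by position:
  Position 0: 'c' vs 'd' => DIFFER
  Position 1: 'c' vs 'b' => DIFFER
  Position 2: 'b' vs 'd' => DIFFER
  Position 3: 'd' vs 'b' => DIFFER
  Position 4: 'c' vs 'c' => same
  Position 5: 'a' vs 'd' => DIFFER
Positions that differ: 5

5


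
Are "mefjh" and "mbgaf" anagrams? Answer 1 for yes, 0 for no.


Strings: "mefjh", "mbgaf"
Sorted first:  efhjm
Sorted second: abfgm
Differ at position 0: 'e' vs 'a' => not anagrams

0


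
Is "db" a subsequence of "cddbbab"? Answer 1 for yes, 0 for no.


Check if "db" is a subsequence of "cddbbab"
Greedy scan:
  Position 0 ('c'): no match needed
  Position 1 ('d'): matches sub[0] = 'd'
  Position 2 ('d'): no match needed
  Position 3 ('b'): matches sub[1] = 'b'
  Position 4 ('b'): no match needed
  Position 5 ('a'): no match needed
  Position 6 ('b'): no match needed
All 2 characters matched => is a subsequence

1


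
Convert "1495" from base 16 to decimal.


Input: "1495" in base 16
Positional expansion:
  Digit '1' (value 1) x 16^3 = 4096
  Digit '4' (value 4) x 16^2 = 1024
  Digit '9' (value 9) x 16^1 = 144
  Digit '5' (value 5) x 16^0 = 5
Sum = 5269

5269


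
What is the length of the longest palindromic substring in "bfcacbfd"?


Input: "bfcacbfd"
Checking substrings for palindromes:
  [2:5] "cac" (len 3) => palindrome
Longest palindromic substring: "cac" with length 3

3


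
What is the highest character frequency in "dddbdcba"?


Input: dddbdcba
Character counts:
  'a': 1
  'b': 2
  'c': 1
  'd': 4
Maximum frequency: 4

4


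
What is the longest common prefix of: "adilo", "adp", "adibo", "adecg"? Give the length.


Words: adilo, adp, adibo, adecg
  Position 0: all 'a' => match
  Position 1: all 'd' => match
  Position 2: ('i', 'p', 'i', 'e') => mismatch, stop
LCP = "ad" (length 2)

2


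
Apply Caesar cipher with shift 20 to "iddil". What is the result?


Caesar cipher: shift "iddil" by 20
  'i' (pos 8) + 20 = pos 2 = 'c'
  'd' (pos 3) + 20 = pos 23 = 'x'
  'd' (pos 3) + 20 = pos 23 = 'x'
  'i' (pos 8) + 20 = pos 2 = 'c'
  'l' (pos 11) + 20 = pos 5 = 'f'
Result: cxxcf

cxxcf


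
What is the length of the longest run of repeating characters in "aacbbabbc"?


Input: "aacbbabbc"
Scanning for longest run:
  Position 1 ('a'): continues run of 'a', length=2
  Position 2 ('c'): new char, reset run to 1
  Position 3 ('b'): new char, reset run to 1
  Position 4 ('b'): continues run of 'b', length=2
  Position 5 ('a'): new char, reset run to 1
  Position 6 ('b'): new char, reset run to 1
  Position 7 ('b'): continues run of 'b', length=2
  Position 8 ('c'): new char, reset run to 1
Longest run: 'a' with length 2

2


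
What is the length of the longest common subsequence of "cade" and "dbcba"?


LCS of "cade" and "dbcba"
DP table:
           d    b    c    b    a
      0    0    0    0    0    0
  c   0    0    0    1    1    1
  a   0    0    0    1    1    2
  d   0    1    1    1    1    2
  e   0    1    1    1    1    2
LCS length = dp[4][5] = 2

2


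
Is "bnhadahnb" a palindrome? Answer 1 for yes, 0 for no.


Input: bnhadahnb
Reversed: bnhadahnb
  Compare pos 0 ('b') with pos 8 ('b'): match
  Compare pos 1 ('n') with pos 7 ('n'): match
  Compare pos 2 ('h') with pos 6 ('h'): match
  Compare pos 3 ('a') with pos 5 ('a'): match
Result: palindrome

1


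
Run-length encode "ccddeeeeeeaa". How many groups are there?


Input: ccddeeeeeeaa
Scanning for consecutive runs:
  Group 1: 'c' x 2 (positions 0-1)
  Group 2: 'd' x 2 (positions 2-3)
  Group 3: 'e' x 6 (positions 4-9)
  Group 4: 'a' x 2 (positions 10-11)
Total groups: 4

4


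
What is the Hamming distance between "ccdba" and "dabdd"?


Comparing "ccdba" and "dabdd" position by position:
  Position 0: 'c' vs 'd' => differ
  Position 1: 'c' vs 'a' => differ
  Position 2: 'd' vs 'b' => differ
  Position 3: 'b' vs 'd' => differ
  Position 4: 'a' vs 'd' => differ
Total differences (Hamming distance): 5

5


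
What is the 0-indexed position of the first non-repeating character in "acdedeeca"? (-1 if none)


Input: acdedeeca
Character frequencies:
  'a': 2
  'c': 2
  'd': 2
  'e': 3
Scanning left to right for freq == 1:
  Position 0 ('a'): freq=2, skip
  Position 1 ('c'): freq=2, skip
  Position 2 ('d'): freq=2, skip
  Position 3 ('e'): freq=3, skip
  Position 4 ('d'): freq=2, skip
  Position 5 ('e'): freq=3, skip
  Position 6 ('e'): freq=3, skip
  Position 7 ('c'): freq=2, skip
  Position 8 ('a'): freq=2, skip
  No unique character found => answer = -1

-1


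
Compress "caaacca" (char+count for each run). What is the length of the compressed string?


Input: caaacca
Runs:
  'c' x 1 => "c1"
  'a' x 3 => "a3"
  'c' x 2 => "c2"
  'a' x 1 => "a1"
Compressed: "c1a3c2a1"
Compressed length: 8

8


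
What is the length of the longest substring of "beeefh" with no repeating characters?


Input: "beeefh"
Sliding window (track last position of each char):
  Position 0 ('b'): window [0,0] length 1 -- new best
  Position 1 ('e'): window [0,1] length 2 -- new best
  Position 2 ('e'): repeat (last at 1), move window start to 2
  Position 2 ('e'): window [2,2] length 1
  Position 3 ('e'): repeat (last at 2), move window start to 3
  Position 3 ('e'): window [3,3] length 1
  Position 4 ('f'): window [3,4] length 2
  Position 5 ('h'): window [3,5] length 3 -- new best
Longest substring with no repeats: "efh" with length 3

3


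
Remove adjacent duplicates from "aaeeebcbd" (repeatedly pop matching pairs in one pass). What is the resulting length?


Input: aaeeebcbd
Stack-based adjacent duplicate removal:
  Read 'a': push. Stack: a
  Read 'a': matches stack top 'a' => pop. Stack: (empty)
  Read 'e': push. Stack: e
  Read 'e': matches stack top 'e' => pop. Stack: (empty)
  Read 'e': push. Stack: e
  Read 'b': push. Stack: eb
  Read 'c': push. Stack: ebc
  Read 'b': push. Stack: ebcb
  Read 'd': push. Stack: ebcbd
Final stack: "ebcbd" (length 5)

5


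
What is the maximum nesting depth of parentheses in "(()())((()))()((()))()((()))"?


Input: "(()())((()))()((()))()((()))"
Tracking depth:
  Position 0 '(': depth becomes 1
  Position 1 '(': depth becomes 2
  Position 2 ')': depth becomes 1
  Position 3 '(': depth becomes 2
  Position 4 ')': depth becomes 1
  Position 5 ')': depth becomes 0
  Position 6 '(': depth becomes 1
  Position 7 '(': depth becomes 2
  Position 8 '(': depth becomes 3
  Position 9 ')': depth becomes 2
  Position 10 ')': depth becomes 1
  Position 11 ')': depth becomes 0
  Position 12 '(': depth becomes 1
  Position 13 ')': depth becomes 0
  Position 14 '(': depth becomes 1
  Position 15 '(': depth becomes 2
  Position 16 '(': depth becomes 3
  Position 17 ')': depth becomes 2
  Position 18 ')': depth becomes 1
  Position 19 ')': depth becomes 0
  Position 20 '(': depth becomes 1
  Position 21 ')': depth becomes 0
  Position 22 '(': depth becomes 1
  Position 23 '(': depth becomes 2
  Position 24 '(': depth becomes 3
  Position 25 ')': depth becomes 2
  Position 26 ')': depth becomes 1
  Position 27 ')': depth becomes 0
Maximum depth reached: 3

3


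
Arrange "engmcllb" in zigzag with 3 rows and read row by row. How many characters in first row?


Zigzag "engmcllb" into 3 rows:
Placing characters:
  'e' => row 0
  'n' => row 1
  'g' => row 2
  'm' => row 1
  'c' => row 0
  'l' => row 1
  'l' => row 2
  'b' => row 1
Rows:
  Row 0: "ec"
  Row 1: "nmlb"
  Row 2: "gl"
First row length: 2

2


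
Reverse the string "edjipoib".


Input: edjipoib
Reading characters right to left:
  Position 7: 'b'
  Position 6: 'i'
  Position 5: 'o'
  Position 4: 'p'
  Position 3: 'i'
  Position 2: 'j'
  Position 1: 'd'
  Position 0: 'e'
Reversed: biopijde

biopijde


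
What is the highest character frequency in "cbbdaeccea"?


Input: cbbdaeccea
Character counts:
  'a': 2
  'b': 2
  'c': 3
  'd': 1
  'e': 2
Maximum frequency: 3

3


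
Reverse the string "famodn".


Input: famodn
Reading characters right to left:
  Position 5: 'n'
  Position 4: 'd'
  Position 3: 'o'
  Position 2: 'm'
  Position 1: 'a'
  Position 0: 'f'
Reversed: ndomaf

ndomaf


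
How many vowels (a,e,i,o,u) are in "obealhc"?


Input: obealhc
Checking each character:
  'o' at position 0: vowel (running total: 1)
  'b' at position 1: consonant
  'e' at position 2: vowel (running total: 2)
  'a' at position 3: vowel (running total: 3)
  'l' at position 4: consonant
  'h' at position 5: consonant
  'c' at position 6: consonant
Total vowels: 3

3


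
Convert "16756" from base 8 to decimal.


Input: "16756" in base 8
Positional expansion:
  Digit '1' (value 1) x 8^4 = 4096
  Digit '6' (value 6) x 8^3 = 3072
  Digit '7' (value 7) x 8^2 = 448
  Digit '5' (value 5) x 8^1 = 40
  Digit '6' (value 6) x 8^0 = 6
Sum = 7662

7662


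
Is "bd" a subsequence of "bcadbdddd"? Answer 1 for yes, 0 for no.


Check if "bd" is a subsequence of "bcadbdddd"
Greedy scan:
  Position 0 ('b'): matches sub[0] = 'b'
  Position 1 ('c'): no match needed
  Position 2 ('a'): no match needed
  Position 3 ('d'): matches sub[1] = 'd'
  Position 4 ('b'): no match needed
  Position 5 ('d'): no match needed
  Position 6 ('d'): no match needed
  Position 7 ('d'): no match needed
  Position 8 ('d'): no match needed
All 2 characters matched => is a subsequence

1


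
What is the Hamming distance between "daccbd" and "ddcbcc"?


Comparing "daccbd" and "ddcbcc" position by position:
  Position 0: 'd' vs 'd' => same
  Position 1: 'a' vs 'd' => differ
  Position 2: 'c' vs 'c' => same
  Position 3: 'c' vs 'b' => differ
  Position 4: 'b' vs 'c' => differ
  Position 5: 'd' vs 'c' => differ
Total differences (Hamming distance): 4

4


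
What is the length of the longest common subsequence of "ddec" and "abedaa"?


LCS of "ddec" and "abedaa"
DP table:
           a    b    e    d    a    a
      0    0    0    0    0    0    0
  d   0    0    0    0    1    1    1
  d   0    0    0    0    1    1    1
  e   0    0    0    1    1    1    1
  c   0    0    0    1    1    1    1
LCS length = dp[4][6] = 1

1


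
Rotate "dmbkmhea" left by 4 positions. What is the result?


Input: "dmbkmhea", rotate left by 4
First 4 characters: "dmbk"
Remaining characters: "mhea"
Concatenate remaining + first: "mhea" + "dmbk" = "mheadmbk"

mheadmbk


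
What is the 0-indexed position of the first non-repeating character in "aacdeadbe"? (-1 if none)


Input: aacdeadbe
Character frequencies:
  'a': 3
  'b': 1
  'c': 1
  'd': 2
  'e': 2
Scanning left to right for freq == 1:
  Position 0 ('a'): freq=3, skip
  Position 1 ('a'): freq=3, skip
  Position 2 ('c'): unique! => answer = 2

2


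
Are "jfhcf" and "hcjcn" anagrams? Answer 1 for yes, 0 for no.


Strings: "jfhcf", "hcjcn"
Sorted first:  cffhj
Sorted second: cchjn
Differ at position 1: 'f' vs 'c' => not anagrams

0


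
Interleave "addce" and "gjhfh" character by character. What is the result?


Interleaving "addce" and "gjhfh":
  Position 0: 'a' from first, 'g' from second => "ag"
  Position 1: 'd' from first, 'j' from second => "dj"
  Position 2: 'd' from first, 'h' from second => "dh"
  Position 3: 'c' from first, 'f' from second => "cf"
  Position 4: 'e' from first, 'h' from second => "eh"
Result: agdjdhcfeh

agdjdhcfeh


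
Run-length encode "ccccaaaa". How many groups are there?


Input: ccccaaaa
Scanning for consecutive runs:
  Group 1: 'c' x 4 (positions 0-3)
  Group 2: 'a' x 4 (positions 4-7)
Total groups: 2

2


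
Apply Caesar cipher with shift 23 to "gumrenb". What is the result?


Caesar cipher: shift "gumrenb" by 23
  'g' (pos 6) + 23 = pos 3 = 'd'
  'u' (pos 20) + 23 = pos 17 = 'r'
  'm' (pos 12) + 23 = pos 9 = 'j'
  'r' (pos 17) + 23 = pos 14 = 'o'
  'e' (pos 4) + 23 = pos 1 = 'b'
  'n' (pos 13) + 23 = pos 10 = 'k'
  'b' (pos 1) + 23 = pos 24 = 'y'
Result: drjobky

drjobky


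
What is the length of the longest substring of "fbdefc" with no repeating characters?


Input: "fbdefc"
Sliding window (track last position of each char):
  Position 0 ('f'): window [0,0] length 1 -- new best
  Position 1 ('b'): window [0,1] length 2 -- new best
  Position 2 ('d'): window [0,2] length 3 -- new best
  Position 3 ('e'): window [0,3] length 4 -- new best
  Position 4 ('f'): repeat (last at 0), move window start to 1
  Position 4 ('f'): window [1,4] length 4
  Position 5 ('c'): window [1,5] length 5 -- new best
Longest substring with no repeats: "bdefc" with length 5

5


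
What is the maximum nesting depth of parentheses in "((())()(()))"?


Input: "((())()(()))"
Tracking depth:
  Position 0 '(': depth becomes 1
  Position 1 '(': depth becomes 2
  Position 2 '(': depth becomes 3
  Position 3 ')': depth becomes 2
  Position 4 ')': depth becomes 1
  Position 5 '(': depth becomes 2
  Position 6 ')': depth becomes 1
  Position 7 '(': depth becomes 2
  Position 8 '(': depth becomes 3
  Position 9 ')': depth becomes 2
  Position 10 ')': depth becomes 1
  Position 11 ')': depth becomes 0
Maximum depth reached: 3

3


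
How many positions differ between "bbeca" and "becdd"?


Comparing "bbeca" and "becdd" position by position:
  Position 0: 'b' vs 'b' => same
  Position 1: 'b' vs 'e' => DIFFER
  Position 2: 'e' vs 'c' => DIFFER
  Position 3: 'c' vs 'd' => DIFFER
  Position 4: 'a' vs 'd' => DIFFER
Positions that differ: 4

4


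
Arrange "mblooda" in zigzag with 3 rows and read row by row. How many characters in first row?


Zigzag "mblooda" into 3 rows:
Placing characters:
  'm' => row 0
  'b' => row 1
  'l' => row 2
  'o' => row 1
  'o' => row 0
  'd' => row 1
  'a' => row 2
Rows:
  Row 0: "mo"
  Row 1: "bod"
  Row 2: "la"
First row length: 2

2


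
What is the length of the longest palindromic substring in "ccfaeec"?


Input: "ccfaeec"
Checking substrings for palindromes:
  [0:2] "cc" (len 2) => palindrome
  [4:6] "ee" (len 2) => palindrome
Longest palindromic substring: "cc" with length 2

2


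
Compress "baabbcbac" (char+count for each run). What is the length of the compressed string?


Input: baabbcbac
Runs:
  'b' x 1 => "b1"
  'a' x 2 => "a2"
  'b' x 2 => "b2"
  'c' x 1 => "c1"
  'b' x 1 => "b1"
  'a' x 1 => "a1"
  'c' x 1 => "c1"
Compressed: "b1a2b2c1b1a1c1"
Compressed length: 14

14


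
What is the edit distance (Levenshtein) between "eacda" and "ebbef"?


Computing edit distance: "eacda" -> "ebbef"
DP table:
           e    b    b    e    f
      0    1    2    3    4    5
  e   1    0    1    2    3    4
  a   2    1    1    2    3    4
  c   3    2    2    2    3    4
  d   4    3    3    3    3    4
  a   5    4    4    4    4    4
Edit distance = dp[5][5] = 4

4


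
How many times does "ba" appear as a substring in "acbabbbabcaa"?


Searching for "ba" in "acbabbbabcaa"
Scanning each position:
  Position 0: "ac" => no
  Position 1: "cb" => no
  Position 2: "ba" => MATCH
  Position 3: "ab" => no
  Position 4: "bb" => no
  Position 5: "bb" => no
  Position 6: "ba" => MATCH
  Position 7: "ab" => no
  Position 8: "bc" => no
  Position 9: "ca" => no
  Position 10: "aa" => no
Total occurrences: 2

2


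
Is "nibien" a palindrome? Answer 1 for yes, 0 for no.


Input: nibien
Reversed: neibin
  Compare pos 0 ('n') with pos 5 ('n'): match
  Compare pos 1 ('i') with pos 4 ('e'): MISMATCH
  Compare pos 2 ('b') with pos 3 ('i'): MISMATCH
Result: not a palindrome

0


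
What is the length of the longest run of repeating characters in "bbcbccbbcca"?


Input: "bbcbccbbcca"
Scanning for longest run:
  Position 1 ('b'): continues run of 'b', length=2
  Position 2 ('c'): new char, reset run to 1
  Position 3 ('b'): new char, reset run to 1
  Position 4 ('c'): new char, reset run to 1
  Position 5 ('c'): continues run of 'c', length=2
  Position 6 ('b'): new char, reset run to 1
  Position 7 ('b'): continues run of 'b', length=2
  Position 8 ('c'): new char, reset run to 1
  Position 9 ('c'): continues run of 'c', length=2
  Position 10 ('a'): new char, reset run to 1
Longest run: 'b' with length 2

2


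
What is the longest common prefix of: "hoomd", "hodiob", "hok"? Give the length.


Words: hoomd, hodiob, hok
  Position 0: all 'h' => match
  Position 1: all 'o' => match
  Position 2: ('o', 'd', 'k') => mismatch, stop
LCP = "ho" (length 2)

2


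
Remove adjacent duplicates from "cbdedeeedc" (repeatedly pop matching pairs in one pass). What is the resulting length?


Input: cbdedeeedc
Stack-based adjacent duplicate removal:
  Read 'c': push. Stack: c
  Read 'b': push. Stack: cb
  Read 'd': push. Stack: cbd
  Read 'e': push. Stack: cbde
  Read 'd': push. Stack: cbded
  Read 'e': push. Stack: cbdede
  Read 'e': matches stack top 'e' => pop. Stack: cbded
  Read 'e': push. Stack: cbdede
  Read 'd': push. Stack: cbdeded
  Read 'c': push. Stack: cbdededc
Final stack: "cbdededc" (length 8)

8


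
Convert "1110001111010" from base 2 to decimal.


Input: "1110001111010" in base 2
Positional expansion:
  Digit '1' (value 1) x 2^12 = 4096
  Digit '1' (value 1) x 2^11 = 2048
  Digit '1' (value 1) x 2^10 = 1024
  Digit '0' (value 0) x 2^9 = 0
  Digit '0' (value 0) x 2^8 = 0
  Digit '0' (value 0) x 2^7 = 0
  Digit '1' (value 1) x 2^6 = 64
  Digit '1' (value 1) x 2^5 = 32
  Digit '1' (value 1) x 2^4 = 16
  Digit '1' (value 1) x 2^3 = 8
  Digit '0' (value 0) x 2^2 = 0
  Digit '1' (value 1) x 2^1 = 2
  Digit '0' (value 0) x 2^0 = 0
Sum = 7290

7290


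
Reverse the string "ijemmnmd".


Input: ijemmnmd
Reading characters right to left:
  Position 7: 'd'
  Position 6: 'm'
  Position 5: 'n'
  Position 4: 'm'
  Position 3: 'm'
  Position 2: 'e'
  Position 1: 'j'
  Position 0: 'i'
Reversed: dmnmmeji

dmnmmeji


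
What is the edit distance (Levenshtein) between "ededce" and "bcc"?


Computing edit distance: "ededce" -> "bcc"
DP table:
           b    c    c
      0    1    2    3
  e   1    1    2    3
  d   2    2    2    3
  e   3    3    3    3
  d   4    4    4    4
  c   5    5    4    4
  e   6    6    5    5
Edit distance = dp[6][3] = 5

5


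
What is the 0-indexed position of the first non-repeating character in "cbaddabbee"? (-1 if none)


Input: cbaddabbee
Character frequencies:
  'a': 2
  'b': 3
  'c': 1
  'd': 2
  'e': 2
Scanning left to right for freq == 1:
  Position 0 ('c'): unique! => answer = 0

0


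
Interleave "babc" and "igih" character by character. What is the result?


Interleaving "babc" and "igih":
  Position 0: 'b' from first, 'i' from second => "bi"
  Position 1: 'a' from first, 'g' from second => "ag"
  Position 2: 'b' from first, 'i' from second => "bi"
  Position 3: 'c' from first, 'h' from second => "ch"
Result: biagbich

biagbich


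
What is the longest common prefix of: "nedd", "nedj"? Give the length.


Words: nedd, nedj
  Position 0: all 'n' => match
  Position 1: all 'e' => match
  Position 2: all 'd' => match
  Position 3: ('d', 'j') => mismatch, stop
LCP = "ned" (length 3)

3


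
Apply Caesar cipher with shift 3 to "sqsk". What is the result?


Caesar cipher: shift "sqsk" by 3
  's' (pos 18) + 3 = pos 21 = 'v'
  'q' (pos 16) + 3 = pos 19 = 't'
  's' (pos 18) + 3 = pos 21 = 'v'
  'k' (pos 10) + 3 = pos 13 = 'n'
Result: vtvn

vtvn


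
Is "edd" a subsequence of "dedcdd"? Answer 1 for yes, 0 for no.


Check if "edd" is a subsequence of "dedcdd"
Greedy scan:
  Position 0 ('d'): no match needed
  Position 1 ('e'): matches sub[0] = 'e'
  Position 2 ('d'): matches sub[1] = 'd'
  Position 3 ('c'): no match needed
  Position 4 ('d'): matches sub[2] = 'd'
  Position 5 ('d'): no match needed
All 3 characters matched => is a subsequence

1


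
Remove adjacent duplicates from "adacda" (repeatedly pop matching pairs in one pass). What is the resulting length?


Input: adacda
Stack-based adjacent duplicate removal:
  Read 'a': push. Stack: a
  Read 'd': push. Stack: ad
  Read 'a': push. Stack: ada
  Read 'c': push. Stack: adac
  Read 'd': push. Stack: adacd
  Read 'a': push. Stack: adacda
Final stack: "adacda" (length 6)

6


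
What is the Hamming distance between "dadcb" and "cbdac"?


Comparing "dadcb" and "cbdac" position by position:
  Position 0: 'd' vs 'c' => differ
  Position 1: 'a' vs 'b' => differ
  Position 2: 'd' vs 'd' => same
  Position 3: 'c' vs 'a' => differ
  Position 4: 'b' vs 'c' => differ
Total differences (Hamming distance): 4

4


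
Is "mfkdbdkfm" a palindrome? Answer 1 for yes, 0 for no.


Input: mfkdbdkfm
Reversed: mfkdbdkfm
  Compare pos 0 ('m') with pos 8 ('m'): match
  Compare pos 1 ('f') with pos 7 ('f'): match
  Compare pos 2 ('k') with pos 6 ('k'): match
  Compare pos 3 ('d') with pos 5 ('d'): match
Result: palindrome

1


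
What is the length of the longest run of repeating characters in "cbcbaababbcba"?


Input: "cbcbaababbcba"
Scanning for longest run:
  Position 1 ('b'): new char, reset run to 1
  Position 2 ('c'): new char, reset run to 1
  Position 3 ('b'): new char, reset run to 1
  Position 4 ('a'): new char, reset run to 1
  Position 5 ('a'): continues run of 'a', length=2
  Position 6 ('b'): new char, reset run to 1
  Position 7 ('a'): new char, reset run to 1
  Position 8 ('b'): new char, reset run to 1
  Position 9 ('b'): continues run of 'b', length=2
  Position 10 ('c'): new char, reset run to 1
  Position 11 ('b'): new char, reset run to 1
  Position 12 ('a'): new char, reset run to 1
Longest run: 'a' with length 2

2


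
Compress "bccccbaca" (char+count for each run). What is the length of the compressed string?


Input: bccccbaca
Runs:
  'b' x 1 => "b1"
  'c' x 4 => "c4"
  'b' x 1 => "b1"
  'a' x 1 => "a1"
  'c' x 1 => "c1"
  'a' x 1 => "a1"
Compressed: "b1c4b1a1c1a1"
Compressed length: 12

12


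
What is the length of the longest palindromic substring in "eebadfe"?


Input: "eebadfe"
Checking substrings for palindromes:
  [0:2] "ee" (len 2) => palindrome
Longest palindromic substring: "ee" with length 2

2


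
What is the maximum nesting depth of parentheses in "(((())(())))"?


Input: "(((())(())))"
Tracking depth:
  Position 0 '(': depth becomes 1
  Position 1 '(': depth becomes 2
  Position 2 '(': depth becomes 3
  Position 3 '(': depth becomes 4
  Position 4 ')': depth becomes 3
  Position 5 ')': depth becomes 2
  Position 6 '(': depth becomes 3
  Position 7 '(': depth becomes 4
  Position 8 ')': depth becomes 3
  Position 9 ')': depth becomes 2
  Position 10 ')': depth becomes 1
  Position 11 ')': depth becomes 0
Maximum depth reached: 4

4


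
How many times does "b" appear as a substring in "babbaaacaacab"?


Searching for "b" in "babbaaacaacab"
Scanning each position:
  Position 0: "b" => MATCH
  Position 1: "a" => no
  Position 2: "b" => MATCH
  Position 3: "b" => MATCH
  Position 4: "a" => no
  Position 5: "a" => no
  Position 6: "a" => no
  Position 7: "c" => no
  Position 8: "a" => no
  Position 9: "a" => no
  Position 10: "c" => no
  Position 11: "a" => no
  Position 12: "b" => MATCH
Total occurrences: 4

4


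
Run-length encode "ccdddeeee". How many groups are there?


Input: ccdddeeee
Scanning for consecutive runs:
  Group 1: 'c' x 2 (positions 0-1)
  Group 2: 'd' x 3 (positions 2-4)
  Group 3: 'e' x 4 (positions 5-8)
Total groups: 3

3


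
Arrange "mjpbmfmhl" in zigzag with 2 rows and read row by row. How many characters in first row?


Zigzag "mjpbmfmhl" into 2 rows:
Placing characters:
  'm' => row 0
  'j' => row 1
  'p' => row 0
  'b' => row 1
  'm' => row 0
  'f' => row 1
  'm' => row 0
  'h' => row 1
  'l' => row 0
Rows:
  Row 0: "mpmml"
  Row 1: "jbfh"
First row length: 5

5


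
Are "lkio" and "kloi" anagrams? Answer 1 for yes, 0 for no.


Strings: "lkio", "kloi"
Sorted first:  iklo
Sorted second: iklo
Sorted forms match => anagrams

1


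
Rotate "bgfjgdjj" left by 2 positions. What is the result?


Input: "bgfjgdjj", rotate left by 2
First 2 characters: "bg"
Remaining characters: "fjgdjj"
Concatenate remaining + first: "fjgdjj" + "bg" = "fjgdjjbg"

fjgdjjbg


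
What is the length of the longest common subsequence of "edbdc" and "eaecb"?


LCS of "edbdc" and "eaecb"
DP table:
           e    a    e    c    b
      0    0    0    0    0    0
  e   0    1    1    1    1    1
  d   0    1    1    1    1    1
  b   0    1    1    1    1    2
  d   0    1    1    1    1    2
  c   0    1    1    1    2    2
LCS length = dp[5][5] = 2

2


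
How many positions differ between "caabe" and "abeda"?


Comparing "caabe" and "abeda" position by position:
  Position 0: 'c' vs 'a' => DIFFER
  Position 1: 'a' vs 'b' => DIFFER
  Position 2: 'a' vs 'e' => DIFFER
  Position 3: 'b' vs 'd' => DIFFER
  Position 4: 'e' vs 'a' => DIFFER
Positions that differ: 5

5


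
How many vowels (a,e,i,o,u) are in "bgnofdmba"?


Input: bgnofdmba
Checking each character:
  'b' at position 0: consonant
  'g' at position 1: consonant
  'n' at position 2: consonant
  'o' at position 3: vowel (running total: 1)
  'f' at position 4: consonant
  'd' at position 5: consonant
  'm' at position 6: consonant
  'b' at position 7: consonant
  'a' at position 8: vowel (running total: 2)
Total vowels: 2

2


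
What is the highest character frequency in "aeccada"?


Input: aeccada
Character counts:
  'a': 3
  'c': 2
  'd': 1
  'e': 1
Maximum frequency: 3

3


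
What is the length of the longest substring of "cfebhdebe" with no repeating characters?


Input: "cfebhdebe"
Sliding window (track last position of each char):
  Position 0 ('c'): window [0,0] length 1 -- new best
  Position 1 ('f'): window [0,1] length 2 -- new best
  Position 2 ('e'): window [0,2] length 3 -- new best
  Position 3 ('b'): window [0,3] length 4 -- new best
  Position 4 ('h'): window [0,4] length 5 -- new best
  Position 5 ('d'): window [0,5] length 6 -- new best
  Position 6 ('e'): repeat (last at 2), move window start to 3
  Position 6 ('e'): window [3,6] length 4
  Position 7 ('b'): repeat (last at 3), move window start to 4
  Position 7 ('b'): window [4,7] length 4
  Position 8 ('e'): repeat (last at 6), move window start to 7
  Position 8 ('e'): window [7,8] length 2
Longest substring with no repeats: "cfebhd" with length 6

6


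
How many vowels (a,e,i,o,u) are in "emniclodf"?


Input: emniclodf
Checking each character:
  'e' at position 0: vowel (running total: 1)
  'm' at position 1: consonant
  'n' at position 2: consonant
  'i' at position 3: vowel (running total: 2)
  'c' at position 4: consonant
  'l' at position 5: consonant
  'o' at position 6: vowel (running total: 3)
  'd' at position 7: consonant
  'f' at position 8: consonant
Total vowels: 3

3


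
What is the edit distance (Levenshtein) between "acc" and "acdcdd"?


Computing edit distance: "acc" -> "acdcdd"
DP table:
           a    c    d    c    d    d
      0    1    2    3    4    5    6
  a   1    0    1    2    3    4    5
  c   2    1    0    1    2    3    4
  c   3    2    1    1    1    2    3
Edit distance = dp[3][6] = 3

3


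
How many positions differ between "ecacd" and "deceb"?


Comparing "ecacd" and "deceb" position by position:
  Position 0: 'e' vs 'd' => DIFFER
  Position 1: 'c' vs 'e' => DIFFER
  Position 2: 'a' vs 'c' => DIFFER
  Position 3: 'c' vs 'e' => DIFFER
  Position 4: 'd' vs 'b' => DIFFER
Positions that differ: 5

5


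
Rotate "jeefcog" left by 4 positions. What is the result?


Input: "jeefcog", rotate left by 4
First 4 characters: "jeef"
Remaining characters: "cog"
Concatenate remaining + first: "cog" + "jeef" = "cogjeef"

cogjeef


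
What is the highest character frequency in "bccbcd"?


Input: bccbcd
Character counts:
  'b': 2
  'c': 3
  'd': 1
Maximum frequency: 3

3


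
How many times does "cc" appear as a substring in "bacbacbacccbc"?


Searching for "cc" in "bacbacbacccbc"
Scanning each position:
  Position 0: "ba" => no
  Position 1: "ac" => no
  Position 2: "cb" => no
  Position 3: "ba" => no
  Position 4: "ac" => no
  Position 5: "cb" => no
  Position 6: "ba" => no
  Position 7: "ac" => no
  Position 8: "cc" => MATCH
  Position 9: "cc" => MATCH
  Position 10: "cb" => no
  Position 11: "bc" => no
Total occurrences: 2

2


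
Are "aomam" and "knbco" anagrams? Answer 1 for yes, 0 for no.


Strings: "aomam", "knbco"
Sorted first:  aammo
Sorted second: bckno
Differ at position 0: 'a' vs 'b' => not anagrams

0


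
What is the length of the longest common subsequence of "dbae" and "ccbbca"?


LCS of "dbae" and "ccbbca"
DP table:
           c    c    b    b    c    a
      0    0    0    0    0    0    0
  d   0    0    0    0    0    0    0
  b   0    0    0    1    1    1    1
  a   0    0    0    1    1    1    2
  e   0    0    0    1    1    1    2
LCS length = dp[4][6] = 2

2


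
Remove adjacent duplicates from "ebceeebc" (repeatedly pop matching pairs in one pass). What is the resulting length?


Input: ebceeebc
Stack-based adjacent duplicate removal:
  Read 'e': push. Stack: e
  Read 'b': push. Stack: eb
  Read 'c': push. Stack: ebc
  Read 'e': push. Stack: ebce
  Read 'e': matches stack top 'e' => pop. Stack: ebc
  Read 'e': push. Stack: ebce
  Read 'b': push. Stack: ebceb
  Read 'c': push. Stack: ebcebc
Final stack: "ebcebc" (length 6)

6


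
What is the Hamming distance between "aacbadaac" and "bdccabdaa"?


Comparing "aacbadaac" and "bdccabdaa" position by position:
  Position 0: 'a' vs 'b' => differ
  Position 1: 'a' vs 'd' => differ
  Position 2: 'c' vs 'c' => same
  Position 3: 'b' vs 'c' => differ
  Position 4: 'a' vs 'a' => same
  Position 5: 'd' vs 'b' => differ
  Position 6: 'a' vs 'd' => differ
  Position 7: 'a' vs 'a' => same
  Position 8: 'c' vs 'a' => differ
Total differences (Hamming distance): 6

6


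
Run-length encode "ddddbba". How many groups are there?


Input: ddddbba
Scanning for consecutive runs:
  Group 1: 'd' x 4 (positions 0-3)
  Group 2: 'b' x 2 (positions 4-5)
  Group 3: 'a' x 1 (positions 6-6)
Total groups: 3

3


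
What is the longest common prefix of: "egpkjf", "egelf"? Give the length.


Words: egpkjf, egelf
  Position 0: all 'e' => match
  Position 1: all 'g' => match
  Position 2: ('p', 'e') => mismatch, stop
LCP = "eg" (length 2)

2


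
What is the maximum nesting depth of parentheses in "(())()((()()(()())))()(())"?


Input: "(())()((()()(()())))()(())"
Tracking depth:
  Position 0 '(': depth becomes 1
  Position 1 '(': depth becomes 2
  Position 2 ')': depth becomes 1
  Position 3 ')': depth becomes 0
  Position 4 '(': depth becomes 1
  Position 5 ')': depth becomes 0
  Position 6 '(': depth becomes 1
  Position 7 '(': depth becomes 2
  Position 8 '(': depth becomes 3
  Position 9 ')': depth becomes 2
  Position 10 '(': depth becomes 3
  Position 11 ')': depth becomes 2
  Position 12 '(': depth becomes 3
  Position 13 '(': depth becomes 4
  Position 14 ')': depth becomes 3
  Position 15 '(': depth becomes 4
  Position 16 ')': depth becomes 3
  Position 17 ')': depth becomes 2
  Position 18 ')': depth becomes 1
  Position 19 ')': depth becomes 0
  Position 20 '(': depth becomes 1
  Position 21 ')': depth becomes 0
  Position 22 '(': depth becomes 1
  Position 23 '(': depth becomes 2
  Position 24 ')': depth becomes 1
  Position 25 ')': depth becomes 0
Maximum depth reached: 4

4


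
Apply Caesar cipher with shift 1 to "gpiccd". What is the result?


Caesar cipher: shift "gpiccd" by 1
  'g' (pos 6) + 1 = pos 7 = 'h'
  'p' (pos 15) + 1 = pos 16 = 'q'
  'i' (pos 8) + 1 = pos 9 = 'j'
  'c' (pos 2) + 1 = pos 3 = 'd'
  'c' (pos 2) + 1 = pos 3 = 'd'
  'd' (pos 3) + 1 = pos 4 = 'e'
Result: hqjdde

hqjdde
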